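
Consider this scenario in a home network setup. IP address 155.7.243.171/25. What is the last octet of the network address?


Given: IP = 155.7.243.171, prefix = /25
Subnet mask = 255.255.255.128
Last octet of IP: 171
Last octet of mask: 128
Network last octet = 171 AND 128 = 128

128


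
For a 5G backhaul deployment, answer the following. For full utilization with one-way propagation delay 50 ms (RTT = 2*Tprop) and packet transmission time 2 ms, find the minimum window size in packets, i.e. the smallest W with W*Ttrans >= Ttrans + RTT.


Given: Ttrans = 2 ms, RTT = 100 ms (= 2 * Tprop, Tprop = 50 ms)
Time until first ACK returns = Ttrans + RTT = 2 + 100 = 102 ms
Need W * Ttrans >= Ttrans + RTT  ->  W >= (Ttrans + RTT) / Ttrans
(Ttrans + RTT) / Ttrans = 102 / 2 = 51
W_min = ceil(51) = 51

51


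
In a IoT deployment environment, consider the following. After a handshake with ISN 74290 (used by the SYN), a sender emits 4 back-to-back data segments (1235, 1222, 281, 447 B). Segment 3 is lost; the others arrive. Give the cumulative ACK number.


SYN uses sequence number 74290; first data byte = ISN + 1 = 74291.
Segment 1: SEQ = 74291, len = 1235 B, covers [74291, 75525]
Segment 2: SEQ = 75526, len = 1222 B, covers [75526, 76747]
Segment 3: SEQ = 76748, len = 281 B, covers [76748, 77028] [LOST]
Segment 4: SEQ = 77029, len = 447 B, covers [77029, 77475]
In-order data received: bytes [74291, 76747] (segments 1..2).
Segment 3 missing -> gap begins at byte 76748; later segments buffered out of order.
Cumulative ACK = next expected in-order byte = 74291 + 1235 + 1222 = 76748

76748


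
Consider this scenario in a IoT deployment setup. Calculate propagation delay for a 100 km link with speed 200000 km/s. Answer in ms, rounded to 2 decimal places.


Given: distance = 100 km, speed = 200000 km/s
Delay = distance / speed = 100 / 200000 seconds
Delay in ms = 100 * 1000 / 200000
Delay = 0.5000 ms
Rounded to 2 dp = 0.50 ms

0.50


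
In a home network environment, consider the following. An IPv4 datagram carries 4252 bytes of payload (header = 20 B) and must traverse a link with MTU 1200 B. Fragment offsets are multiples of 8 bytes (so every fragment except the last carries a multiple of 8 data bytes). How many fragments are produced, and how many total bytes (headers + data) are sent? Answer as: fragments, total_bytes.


Max data per non-final fragment = floor((MTU - header)/8)*8 = floor((1200 - 20)/8)*8 = floor(1180/8)*8 = 1176 B
Final fragment needs no 8-byte alignment: it can carry up to MTU - header = 1180 B
Non-final fragments needed = ceil((payload - 1180) / 1176) = ceil(3072/1176) = ceil(2.6122) = 3
Number of fragments = 3 + 1 = 4
Fragment sizes (data): 3 * 1176 B + 724 B (last, 724 <= 1180 OK)
Total bytes sent = payload + n_frags * header = 4252 + 4*20 = 4252 + 80 = 4332 B

4, 4332


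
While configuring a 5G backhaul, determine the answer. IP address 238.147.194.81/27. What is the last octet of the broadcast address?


Given: IP = 238.147.194.81, prefix = /27
Host bits = 32 - 27 = 5
Network last octet = 81 AND mask = 64
Host part size = 2^5 - 1 = 31
Broadcast last octet = 64 OR 31 = 95

95


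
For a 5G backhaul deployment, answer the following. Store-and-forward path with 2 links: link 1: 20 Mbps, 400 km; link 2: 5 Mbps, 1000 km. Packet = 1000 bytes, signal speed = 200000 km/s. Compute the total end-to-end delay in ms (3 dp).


Packet = 1000 bytes = 8000 bits. Store-and-forward: sum (t_trans + t_prop) per link.
Link 1: t_trans = 8000/(20*10^6) s = 0.4000 ms; t_prop = 400/200000 s = 2.0000 ms; subtotal = 2.4000 ms
Link 2: t_trans = 8000/(5*10^6) s = 1.6000 ms; t_prop = 1000/200000 s = 5.0000 ms; subtotal = 6.6000 ms
End-to-end = 2.4000 + 6.6000 = 9.0000 ms -> 9.000 ms (3 dp)

9.000


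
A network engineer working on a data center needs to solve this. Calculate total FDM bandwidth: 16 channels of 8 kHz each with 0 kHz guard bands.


Given: 16 channels, 8 kHz each, guard = 0 kHz
Channel bandwidth = 16 * 8 = 128 kHz
Guard bands = 15 gaps * 0 kHz = 0 kHz
Total = 128 + 0 = 128 kHz

128


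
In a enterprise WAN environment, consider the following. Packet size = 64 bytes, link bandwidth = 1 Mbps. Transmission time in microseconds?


Given: packet = 64 bytes, bandwidth = 1 Mbps
Packet in bits = 64 * 8 = 512 bits
Bandwidth = 1 * 10^6 = 1000000 bps
Time = 512 / 1000000 seconds
Time in us = 512 * 10^6 / 1000000 = 512

512


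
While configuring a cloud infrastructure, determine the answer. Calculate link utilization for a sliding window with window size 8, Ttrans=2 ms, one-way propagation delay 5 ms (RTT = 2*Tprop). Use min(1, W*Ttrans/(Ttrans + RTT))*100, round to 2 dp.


Given: W = 8, Ttrans = 2 ms, RTT = 10 ms (= 2 * Tprop, Tprop = 5 ms)
Cycle time = Ttrans + RTT = 2 + 10 = 12 ms (first packet sent until its ACK returns)
W * Ttrans = 8 * 2 = 16 ms of sending per cycle
W * Ttrans / (Ttrans + RTT) = 16 / 12 = 1.333333
U = min(1, 1.333333) = 1.000000
U% = 100.00%

100.00


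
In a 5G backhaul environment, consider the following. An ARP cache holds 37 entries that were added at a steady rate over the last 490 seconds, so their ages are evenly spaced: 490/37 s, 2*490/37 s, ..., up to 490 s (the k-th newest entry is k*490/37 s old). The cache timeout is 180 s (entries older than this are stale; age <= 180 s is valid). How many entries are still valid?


Ages are k * 490/37 s for k = 1..37 (spacing = 13.2432 s).
Entry k is valid iff k * 490/37 <= 180 iff k <= 37 * 180 / 490 = 13.5918
n_valid = floor(13.5918) = 13
(n_stale = 37 - 13 = 24)

13


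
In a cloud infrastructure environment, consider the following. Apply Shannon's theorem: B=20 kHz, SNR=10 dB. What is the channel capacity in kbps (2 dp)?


Given: B = 20 kHz, SNR = 10 dB
SNR linear = 10^(10/10) = 10
1 + SNR = 11
log2(11) = 3.4594316186
C = 20 * 1000 * 3.4594316186 = 69188.6324 bps
C = 69.188632 kbps -> 69.19 kbps (2 dp)

69.19


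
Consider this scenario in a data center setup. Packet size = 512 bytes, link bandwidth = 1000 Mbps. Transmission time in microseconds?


Given: packet = 512 bytes, bandwidth = 1000 Mbps
Packet in bits = 512 * 8 = 4096 bits
Bandwidth = 1000 * 10^6 = 1000000000 bps
Time = 4096 / 1000000000 seconds
Time in us = 4096 * 10^6 / 1000000000 = 4.096

4.096


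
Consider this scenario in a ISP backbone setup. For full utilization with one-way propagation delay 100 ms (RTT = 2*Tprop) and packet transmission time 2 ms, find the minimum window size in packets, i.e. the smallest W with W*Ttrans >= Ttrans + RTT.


Given: Ttrans = 2 ms, RTT = 200 ms (= 2 * Tprop, Tprop = 100 ms)
Time until first ACK returns = Ttrans + RTT = 2 + 200 = 202 ms
Need W * Ttrans >= Ttrans + RTT  ->  W >= (Ttrans + RTT) / Ttrans
(Ttrans + RTT) / Ttrans = 202 / 2 = 101
W_min = ceil(101) = 101

101


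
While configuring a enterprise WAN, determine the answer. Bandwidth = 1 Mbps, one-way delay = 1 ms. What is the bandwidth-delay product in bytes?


Given: bandwidth = 1 Mbps, delay = 1 ms
BDP in bits = 1 * 10^6 * 1 / 1000
BDP in bits = 1000
BDP in bytes = 1000 / 8 = 125

125


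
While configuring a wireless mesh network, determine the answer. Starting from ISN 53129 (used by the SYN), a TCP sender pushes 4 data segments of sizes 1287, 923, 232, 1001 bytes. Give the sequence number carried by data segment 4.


The SYN occupies sequence number ISN = 53129, so the first data byte is ISN + 1 = 53130.
SEQ of data segment i = (ISN + 1) + sum of payload sizes of segments 1..i-1.
Segment 1: SEQ = 53130, payload = 1287 bytes
Segment 2: SEQ = 54417, payload = 923 bytes
Segment 3: SEQ = 55340, payload = 232 bytes
Segment 4: SEQ = 55572, payload = 1001 bytes
SEQ of segment 4 = 53130 + 1287 + 923 + 232 = 55572

55572


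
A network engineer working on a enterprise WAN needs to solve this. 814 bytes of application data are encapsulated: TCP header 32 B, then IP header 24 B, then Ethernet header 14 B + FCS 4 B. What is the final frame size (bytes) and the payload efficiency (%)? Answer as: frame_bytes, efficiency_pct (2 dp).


TCP segment = 814 + 32 = 846 B
IP packet = 846 + 24 = 870 B
Ethernet frame = 870 + 14 + 4 = 888 B
Efficiency = app / frame = 814 / 888 = 0.916667 = 91.6667% -> 91.67% (2 dp)

888, 91.67


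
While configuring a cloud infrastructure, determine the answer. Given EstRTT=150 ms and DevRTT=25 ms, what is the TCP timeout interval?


Given: EstRTT = 150 ms, DevRTT = 25 ms
Timeout = EstRTT + 4 * DevRTT
4 * DevRTT = 4 * 25 = 100
Timeout = 150 + 100 = 250 ms

250


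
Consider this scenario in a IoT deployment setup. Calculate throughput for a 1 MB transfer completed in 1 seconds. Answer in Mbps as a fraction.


Given: file = 1 MB, time = 1 s
File in Mb = 1 * 8 = 8 Mb
Throughput = 8 / 1 Mbps
Throughput = 8 Mbps

8


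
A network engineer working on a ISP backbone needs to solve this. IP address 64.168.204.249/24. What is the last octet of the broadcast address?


Given: IP = 64.168.204.249, prefix = /24
Host bits = 32 - 24 = 8
Network last octet = 249 AND mask = 0
Host part size = 2^8 - 1 = 255
Broadcast last octet = 0 OR 255 = 255

255


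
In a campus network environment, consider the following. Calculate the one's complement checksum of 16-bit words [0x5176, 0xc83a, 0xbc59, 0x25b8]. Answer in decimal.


Given words: [0x5176, 0xc83a, 0xbc59, 0x25b8]
Step 1: Sum all words
Raw sum = 20854 + 51258 + 48217 + 9656 = 129985
Step 2: Fold carry: (64449 + 1) = 64450
One's complement = ~64450 & 0xFFFF = 1085

1085


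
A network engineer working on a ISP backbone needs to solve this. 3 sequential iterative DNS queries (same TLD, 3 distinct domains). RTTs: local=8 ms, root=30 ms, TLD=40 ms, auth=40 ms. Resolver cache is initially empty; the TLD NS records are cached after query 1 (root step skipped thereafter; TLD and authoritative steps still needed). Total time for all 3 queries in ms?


Lookup 1 (cold cache): local + root + TLD + auth = 8 + 30 + 40 + 40 = 118 ms
Lookups 2..3 (TLD NS cached -> skip root; new domain -> still ask TLD and auth): local + TLD + auth = 8 + 40 + 40 = 88 ms each
Remaining 2 lookups: 2 * 88 = 176 ms
Total = 118 + 176 = 294 ms

294


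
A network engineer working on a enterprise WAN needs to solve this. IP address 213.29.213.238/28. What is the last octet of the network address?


Given: IP = 213.29.213.238, prefix = /28
Subnet mask = 255.255.255.240
Last octet of IP: 238
Last octet of mask: 240
Network last octet = 238 AND 240 = 224

224


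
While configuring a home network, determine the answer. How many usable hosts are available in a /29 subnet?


Given: subnet mask /29
Host bits = 32 - 29 = 3
Total addresses = 2^3 = 8
Usable hosts = 8 - 2 (network + broadcast) = 6

6


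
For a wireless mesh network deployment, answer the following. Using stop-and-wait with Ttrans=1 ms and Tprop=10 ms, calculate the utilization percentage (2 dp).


Given: Ttrans = 1 ms, Tprop = 10 ms
RTT = 2 * Tprop = 2 * 10 = 20 ms
U = Ttrans / (Ttrans + RTT)
U = 1 / (1 + 20)
U = 1 / 21 = 0.047619
U% = 4.76%

4.76


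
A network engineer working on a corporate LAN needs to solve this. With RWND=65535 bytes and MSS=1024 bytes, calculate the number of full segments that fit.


Given: RWND = 65535 bytes, MSS = 1024 bytes
Full segments = floor(RWND / MSS)
Full segments = floor(65535 / 1024)
Full segments = floor(63.999) = 63

63


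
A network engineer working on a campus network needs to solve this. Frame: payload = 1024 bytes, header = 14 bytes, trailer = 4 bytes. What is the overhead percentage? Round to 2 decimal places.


Given: payload = 1024 B, header = 14 B, trailer = 4 B
Overhead bytes = header + trailer = 14 + 4 = 18
Total frame = payload + overhead = 1024 + 18 = 1042
Overhead % = 18 / 1042 * 100 = 1.7274% -> 1.73% (2 dp)

1.73


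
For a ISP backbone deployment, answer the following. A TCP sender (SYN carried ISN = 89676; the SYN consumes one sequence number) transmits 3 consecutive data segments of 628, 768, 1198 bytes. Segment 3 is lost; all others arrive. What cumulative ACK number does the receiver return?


SYN uses sequence number 89676; first data byte = ISN + 1 = 89677.
Segment 1: SEQ = 89677, len = 628 B, covers [89677, 90304]
Segment 2: SEQ = 90305, len = 768 B, covers [90305, 91072]
Segment 3: SEQ = 91073, len = 1198 B, covers [91073, 92270] [LOST]
In-order data received: bytes [89677, 91072] (segments 1..2).
Segment 3 missing -> gap begins at byte 91073.
Cumulative ACK = next expected in-order byte = 89677 + 628 + 768 = 91073

91073


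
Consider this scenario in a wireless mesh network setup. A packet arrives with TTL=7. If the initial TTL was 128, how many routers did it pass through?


Given: initial TTL = 128, received TTL = 7
Hops = initial TTL - received TTL
Hops = 128 - 7 = 121

121


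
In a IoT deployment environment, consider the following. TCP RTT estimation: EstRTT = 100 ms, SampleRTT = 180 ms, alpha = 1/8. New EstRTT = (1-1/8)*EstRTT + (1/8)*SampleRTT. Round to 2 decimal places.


Given: EstRTT = 100 ms, SampleRTT = 180 ms, alpha = 1/8
New EstRTT = (1 - alpha) * EstRTT + alpha * SampleRTT
(7/8) * 100 = 87.5
(1/8) * 180 = 22.5
New EstRTT = 87.5 + 22.5 = 110 ms -> 110.00 ms (2 dp)

110.00


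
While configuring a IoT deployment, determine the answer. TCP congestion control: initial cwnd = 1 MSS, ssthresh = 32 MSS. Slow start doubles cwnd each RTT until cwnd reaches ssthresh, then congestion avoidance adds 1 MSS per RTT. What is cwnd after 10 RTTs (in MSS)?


RTT 0: cwnd = 1 MSS (initial)
RTT 1: cwnd = 2 MSS (slow start, doubled)
RTT 2: cwnd = 4 MSS (slow start, doubled)
RTT 3: cwnd = 8 MSS (slow start, doubled)
RTT 4: cwnd = 16 MSS (slow start, doubled)
RTT 5: cwnd = 32 MSS (slow start, doubled)
RTT 6: cwnd = 33 MSS (congestion avoidance, +1)
RTT 7: cwnd = 34 MSS (congestion avoidance, +1)
RTT 8: cwnd = 35 MSS (congestion avoidance, +1)
RTT 9: cwnd = 36 MSS (congestion avoidance, +1)
RTT 10: cwnd = 37 MSS (congestion avoidance, +1)

37


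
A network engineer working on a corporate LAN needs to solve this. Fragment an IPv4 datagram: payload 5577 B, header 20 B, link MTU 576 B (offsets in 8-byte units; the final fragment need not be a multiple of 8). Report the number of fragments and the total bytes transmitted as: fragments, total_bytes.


Max data per non-final fragment = floor((MTU - header)/8)*8 = floor((576 - 20)/8)*8 = floor(556/8)*8 = 552 B
Final fragment needs no 8-byte alignment: it can carry up to MTU - header = 556 B
Non-final fragments needed = ceil((payload - 556) / 552) = ceil(5021/552) = ceil(9.0960) = 10
Number of fragments = 10 + 1 = 11
Fragment sizes (data): 10 * 552 B + 57 B (last, 57 <= 556 OK)
Total bytes sent = payload + n_frags * header = 5577 + 11*20 = 5577 + 220 = 5797 B

11, 5797


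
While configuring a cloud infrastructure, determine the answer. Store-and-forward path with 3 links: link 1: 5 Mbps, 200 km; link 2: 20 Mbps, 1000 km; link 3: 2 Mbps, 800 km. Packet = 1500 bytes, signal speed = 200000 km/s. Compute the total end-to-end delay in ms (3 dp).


Packet = 1500 bytes = 12000 bits. Store-and-forward: sum (t_trans + t_prop) per link.
Link 1: t_trans = 12000/(5*10^6) s = 2.4000 ms; t_prop = 200/200000 s = 1.0000 ms; subtotal = 3.4000 ms
Link 2: t_trans = 12000/(20*10^6) s = 0.6000 ms; t_prop = 1000/200000 s = 5.0000 ms; subtotal = 5.6000 ms
Link 3: t_trans = 12000/(2*10^6) s = 6.0000 ms; t_prop = 800/200000 s = 4.0000 ms; subtotal = 10.0000 ms
End-to-end = 3.4000 + 5.6000 + 10.0000 = 19.0000 ms -> 19.000 ms (3 dp)

19.000


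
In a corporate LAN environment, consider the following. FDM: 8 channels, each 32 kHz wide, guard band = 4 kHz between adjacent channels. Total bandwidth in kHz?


Given: 8 channels, 32 kHz each, guard = 4 kHz
Channel bandwidth = 8 * 32 = 256 kHz
Guard bands = 7 gaps * 4 kHz = 28 kHz
Total = 256 + 28 = 284 kHz

284


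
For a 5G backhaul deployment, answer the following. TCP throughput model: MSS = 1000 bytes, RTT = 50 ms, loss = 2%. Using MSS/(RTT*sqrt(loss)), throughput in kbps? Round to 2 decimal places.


Given: MSS = 1000 bytes, RTT = 50 ms, loss = 2%
RTT in seconds = 50 / 1000 = 0.05
Loss rate = 2% = 0.02
sqrt(loss) = sqrt(0.02) = 0.141421356237
Throughput (bytes/s) = 1000 / (0.05 * 0.141421356237) = 141421.3562
Throughput (kbps) = 141421.3562 * 8 / 1000 = 1131.370850 -> 1131.37 kbps (2 dp)

1131.37


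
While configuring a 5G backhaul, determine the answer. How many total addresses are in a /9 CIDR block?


Given: CIDR prefix /9
Host bits = 32 - 9 = 23
Total addresses = 2^23 = 8388608

8388608


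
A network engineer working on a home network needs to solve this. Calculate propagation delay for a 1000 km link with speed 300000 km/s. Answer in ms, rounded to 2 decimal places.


Given: distance = 1000 km, speed = 300000 km/s
Delay = distance / speed = 1000 / 300000 seconds
Delay in ms = 1000 * 1000 / 300000
Delay = 3.3333 ms
Rounded to 2 dp = 3.33 ms

3.33


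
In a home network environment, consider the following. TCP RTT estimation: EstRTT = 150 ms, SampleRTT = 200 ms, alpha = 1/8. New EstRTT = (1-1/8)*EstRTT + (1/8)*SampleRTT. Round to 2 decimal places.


Given: EstRTT = 150 ms, SampleRTT = 200 ms, alpha = 1/8
New EstRTT = (1 - alpha) * EstRTT + alpha * SampleRTT
(7/8) * 150 = 131.25
(1/8) * 200 = 25
New EstRTT = 131.25 + 25 = 156.25 ms -> 156.25 ms (2 dp)

156.25


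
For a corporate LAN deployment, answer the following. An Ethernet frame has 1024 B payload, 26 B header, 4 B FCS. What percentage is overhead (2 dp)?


Given: payload = 1024 B, header = 26 B, trailer = 4 B
Overhead bytes = header + trailer = 26 + 4 = 30
Total frame = payload + overhead = 1024 + 30 = 1054
Overhead % = 30 / 1054 * 100 = 2.8463% -> 2.85% (2 dp)

2.85


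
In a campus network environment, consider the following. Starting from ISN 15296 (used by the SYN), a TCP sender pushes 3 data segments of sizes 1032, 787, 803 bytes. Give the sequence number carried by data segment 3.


The SYN occupies sequence number ISN = 15296, so the first data byte is ISN + 1 = 15297.
SEQ of data segment i = (ISN + 1) + sum of payload sizes of segments 1..i-1.
Segment 1: SEQ = 15297, payload = 1032 bytes
Segment 2: SEQ = 16329, payload = 787 bytes
Segment 3: SEQ = 17116, payload = 803 bytes
SEQ of segment 3 = 15297 + 1032 + 787 = 17116

17116


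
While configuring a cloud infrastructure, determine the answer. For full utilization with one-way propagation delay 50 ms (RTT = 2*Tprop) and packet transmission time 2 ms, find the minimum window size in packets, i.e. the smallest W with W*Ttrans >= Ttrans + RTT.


Given: Ttrans = 2 ms, RTT = 100 ms (= 2 * Tprop, Tprop = 50 ms)
Time until first ACK returns = Ttrans + RTT = 2 + 100 = 102 ms
Need W * Ttrans >= Ttrans + RTT  ->  W >= (Ttrans + RTT) / Ttrans
(Ttrans + RTT) / Ttrans = 102 / 2 = 51
W_min = ceil(51) = 51

51


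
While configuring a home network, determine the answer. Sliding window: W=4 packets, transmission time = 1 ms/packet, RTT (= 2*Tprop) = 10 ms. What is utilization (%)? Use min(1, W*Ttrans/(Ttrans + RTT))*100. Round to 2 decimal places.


Given: W = 4, Ttrans = 1 ms, RTT = 10 ms (= 2 * Tprop, Tprop = 5 ms)
Cycle time = Ttrans + RTT = 1 + 10 = 11 ms (first packet sent until its ACK returns)
W * Ttrans = 4 * 1 = 4 ms of sending per cycle
W * Ttrans / (Ttrans + RTT) = 4 / 11 = 0.363636
U = min(1, 0.363636) = 0.363636
U% = 36.36%

36.36


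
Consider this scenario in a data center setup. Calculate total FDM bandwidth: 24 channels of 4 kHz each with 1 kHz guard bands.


Given: 24 channels, 4 kHz each, guard = 1 kHz
Channel bandwidth = 24 * 4 = 96 kHz
Guard bands = 23 gaps * 1 kHz = 23 kHz
Total = 96 + 23 = 119 kHz

119


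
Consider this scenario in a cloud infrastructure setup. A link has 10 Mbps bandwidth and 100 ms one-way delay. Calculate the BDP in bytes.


Given: bandwidth = 10 Mbps, delay = 100 ms
BDP in bits = 10 * 10^6 * 100 / 1000
BDP in bits = 1000000
BDP in bytes = 1000000 / 8 = 125000

125000


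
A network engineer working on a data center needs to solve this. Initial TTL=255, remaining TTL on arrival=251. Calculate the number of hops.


Given: initial TTL = 255, received TTL = 251
Hops = initial TTL - received TTL
Hops = 255 - 251 = 4

4


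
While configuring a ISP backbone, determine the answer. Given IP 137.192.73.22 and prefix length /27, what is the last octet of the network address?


Given: IP = 137.192.73.22, prefix = /27
Subnet mask = 255.255.255.224
Last octet of IP: 22
Last octet of mask: 224
Network last octet = 22 AND 224 = 0

0


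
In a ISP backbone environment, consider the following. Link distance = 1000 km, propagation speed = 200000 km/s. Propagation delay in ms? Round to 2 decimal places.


Given: distance = 1000 km, speed = 200000 km/s
Delay = distance / speed = 1000 / 200000 seconds
Delay in ms = 1000 * 1000 / 200000
Delay = 5.0000 ms
Rounded to 2 dp = 5.00 ms

5.00


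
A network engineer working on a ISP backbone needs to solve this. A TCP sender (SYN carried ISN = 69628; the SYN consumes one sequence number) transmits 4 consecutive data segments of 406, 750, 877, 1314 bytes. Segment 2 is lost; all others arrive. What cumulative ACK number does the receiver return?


SYN uses sequence number 69628; first data byte = ISN + 1 = 69629.
Segment 1: SEQ = 69629, len = 406 B, covers [69629, 70034]
Segment 2: SEQ = 70035, len = 750 B, covers [70035, 70784] [LOST]
Segment 3: SEQ = 70785, len = 877 B, covers [70785, 71661]
Segment 4: SEQ = 71662, len = 1314 B, covers [71662, 72975]
In-order data received: bytes [69629, 70034] (segments 1..1).
Segment 2 missing -> gap begins at byte 70035; later segments buffered out of order.
Cumulative ACK = next expected in-order byte = 69629 + 406 = 70035

70035


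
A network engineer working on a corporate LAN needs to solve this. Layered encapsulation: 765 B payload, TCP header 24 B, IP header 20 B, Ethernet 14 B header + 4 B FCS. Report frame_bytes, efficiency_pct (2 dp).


TCP segment = 765 + 24 = 789 B
IP packet = 789 + 20 = 809 B
Ethernet frame = 809 + 14 + 4 = 827 B
Efficiency = app / frame = 765 / 827 = 0.925030 = 92.5030% -> 92.50% (2 dp)

827, 92.50


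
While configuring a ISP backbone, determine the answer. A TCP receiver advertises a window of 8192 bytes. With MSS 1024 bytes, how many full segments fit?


Given: RWND = 8192 bytes, MSS = 1024 bytes
Full segments = floor(RWND / MSS)
Full segments = floor(8192 / 1024)
Full segments = floor(8.0) = 8

8


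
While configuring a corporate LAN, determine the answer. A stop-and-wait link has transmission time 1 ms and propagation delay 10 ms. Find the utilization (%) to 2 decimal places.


Given: Ttrans = 1 ms, Tprop = 10 ms
RTT = 2 * Tprop = 2 * 10 = 20 ms
U = Ttrans / (Ttrans + RTT)
U = 1 / (1 + 20)
U = 1 / 21 = 0.047619
U% = 4.76%

4.76


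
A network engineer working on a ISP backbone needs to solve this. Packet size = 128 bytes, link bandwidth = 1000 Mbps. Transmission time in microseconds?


Given: packet = 128 bytes, bandwidth = 1000 Mbps
Packet in bits = 128 * 8 = 1024 bits
Bandwidth = 1000 * 10^6 = 1000000000 bps
Time = 1024 / 1000000000 seconds
Time in us = 1024 * 10^6 / 1000000000 = 1.024

1.024


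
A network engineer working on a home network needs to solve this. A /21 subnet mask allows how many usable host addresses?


Given: subnet mask /21
Host bits = 32 - 21 = 11
Total addresses = 2^11 = 2048
Usable hosts = 2048 - 2 (network + broadcast) = 2046

2046


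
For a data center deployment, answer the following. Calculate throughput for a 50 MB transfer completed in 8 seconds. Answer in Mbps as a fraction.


Given: file = 50 MB, time = 8 s
File in Mb = 50 * 8 = 400 Mb
Throughput = 400 / 8 Mbps
Throughput = 50 Mbps

50


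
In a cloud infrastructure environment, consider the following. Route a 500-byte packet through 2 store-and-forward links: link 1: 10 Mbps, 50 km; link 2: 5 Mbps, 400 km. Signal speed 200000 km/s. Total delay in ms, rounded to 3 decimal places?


Packet = 500 bytes = 4000 bits. Store-and-forward: sum (t_trans + t_prop) per link.
Link 1: t_trans = 4000/(10*10^6) s = 0.4000 ms; t_prop = 50/200000 s = 0.2500 ms; subtotal = 0.6500 ms
Link 2: t_trans = 4000/(5*10^6) s = 0.8000 ms; t_prop = 400/200000 s = 2.0000 ms; subtotal = 2.8000 ms
End-to-end = 0.6500 + 2.8000 = 3.4500 ms -> 3.450 ms (3 dp)

3.450


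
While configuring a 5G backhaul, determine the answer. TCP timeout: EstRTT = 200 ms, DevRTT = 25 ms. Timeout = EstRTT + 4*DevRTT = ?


Given: EstRTT = 200 ms, DevRTT = 25 ms
Timeout = EstRTT + 4 * DevRTT
4 * DevRTT = 4 * 25 = 100
Timeout = 200 + 100 = 300 ms

300


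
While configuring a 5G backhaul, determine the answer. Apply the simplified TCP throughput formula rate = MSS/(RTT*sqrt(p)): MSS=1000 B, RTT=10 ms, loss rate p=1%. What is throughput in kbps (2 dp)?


Given: MSS = 1000 bytes, RTT = 10 ms, loss = 1%
RTT in seconds = 10 / 1000 = 0.01
Loss rate = 1% = 0.01
sqrt(loss) = sqrt(0.01) = 0.1
Throughput (bytes/s) = 1000 / (0.01 * 0.1) = 1000000.0000
Throughput (kbps) = 1000000.0000 * 8 / 1000 = 8000.000000 -> 8000.00 kbps (2 dp)

8000.00


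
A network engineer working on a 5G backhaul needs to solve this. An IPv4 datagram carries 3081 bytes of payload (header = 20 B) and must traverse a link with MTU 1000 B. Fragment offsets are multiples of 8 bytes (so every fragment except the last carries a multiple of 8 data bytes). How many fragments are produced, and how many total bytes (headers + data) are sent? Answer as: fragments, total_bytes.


Max data per non-final fragment = floor((MTU - header)/8)*8 = floor((1000 - 20)/8)*8 = floor(980/8)*8 = 976 B
Final fragment needs no 8-byte alignment: it can carry up to MTU - header = 980 B
Non-final fragments needed = ceil((payload - 980) / 976) = ceil(2101/976) = ceil(2.1527) = 3
Number of fragments = 3 + 1 = 4
Fragment sizes (data): 3 * 976 B + 153 B (last, 153 <= 980 OK)
Total bytes sent = payload + n_frags * header = 3081 + 4*20 = 3081 + 80 = 3161 B

4, 3161


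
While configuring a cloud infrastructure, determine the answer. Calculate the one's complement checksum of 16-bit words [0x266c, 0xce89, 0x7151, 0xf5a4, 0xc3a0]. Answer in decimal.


Given words: [0x266c, 0xce89, 0x7151, 0xf5a4, 0xc3a0]
Step 1: Sum all words
Raw sum = 9836 + 52873 + 29009 + 62884 + 50080 = 204682
Step 2: Fold carry: (8074 + 3) = 8077
One's complement = ~8077 & 0xFFFF = 57458

57458


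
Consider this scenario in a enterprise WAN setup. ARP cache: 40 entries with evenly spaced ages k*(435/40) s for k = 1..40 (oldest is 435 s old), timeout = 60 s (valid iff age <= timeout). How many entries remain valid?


Ages are k * 435/40 s for k = 1..40 (spacing = 10.8750 s).
Entry k is valid iff k * 435/40 <= 60 iff k <= 40 * 60 / 435 = 5.5172
n_valid = floor(5.5172) = 5
(n_stale = 40 - 5 = 35)

5


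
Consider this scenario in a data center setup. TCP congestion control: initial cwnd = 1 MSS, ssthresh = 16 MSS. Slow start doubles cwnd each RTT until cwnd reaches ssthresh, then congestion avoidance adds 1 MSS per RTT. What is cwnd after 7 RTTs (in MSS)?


RTT 0: cwnd = 1 MSS (initial)
RTT 1: cwnd = 2 MSS (slow start, doubled)
RTT 2: cwnd = 4 MSS (slow start, doubled)
RTT 3: cwnd = 8 MSS (slow start, doubled)
RTT 4: cwnd = 16 MSS (slow start, doubled)
RTT 5: cwnd = 17 MSS (congestion avoidance, +1)
RTT 6: cwnd = 18 MSS (congestion avoidance, +1)
RTT 7: cwnd = 19 MSS (congestion avoidance, +1)

19


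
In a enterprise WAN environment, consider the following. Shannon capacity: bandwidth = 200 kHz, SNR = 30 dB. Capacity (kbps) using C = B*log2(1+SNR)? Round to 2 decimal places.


Given: B = 200 kHz, SNR = 30 dB
SNR linear = 10^(30/10) = 1000
1 + SNR = 1001
log2(1001) = 9.9672262588
C = 200 * 1000 * 9.9672262588 = 1993445.2518 bps
C = 1993.445252 kbps -> 1993.45 kbps (2 dp)

1993.45


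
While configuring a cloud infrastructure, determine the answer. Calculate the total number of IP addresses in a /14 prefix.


Given: CIDR prefix /14
Host bits = 32 - 14 = 18
Total addresses = 2^18 = 262144

262144


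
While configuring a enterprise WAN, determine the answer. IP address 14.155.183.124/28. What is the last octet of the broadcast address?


Given: IP = 14.155.183.124, prefix = /28
Host bits = 32 - 28 = 4
Network last octet = 124 AND mask = 112
Host part size = 2^4 - 1 = 15
Broadcast last octet = 112 OR 15 = 127

127


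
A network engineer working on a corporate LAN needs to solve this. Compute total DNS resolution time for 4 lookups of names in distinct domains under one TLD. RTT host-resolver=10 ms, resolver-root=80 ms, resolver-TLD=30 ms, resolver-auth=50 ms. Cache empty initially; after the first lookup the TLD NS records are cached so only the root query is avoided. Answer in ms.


Lookup 1 (cold cache): local + root + TLD + auth = 10 + 80 + 30 + 50 = 170 ms
Lookups 2..4 (TLD NS cached -> skip root; new domain -> still ask TLD and auth): local + TLD + auth = 10 + 30 + 50 = 90 ms each
Remaining 3 lookups: 3 * 90 = 270 ms
Total = 170 + 270 = 440 ms

440


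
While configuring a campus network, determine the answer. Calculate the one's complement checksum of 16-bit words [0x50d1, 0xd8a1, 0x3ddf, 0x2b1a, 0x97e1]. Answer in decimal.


Given words: [0x50d1, 0xd8a1, 0x3ddf, 0x2b1a, 0x97e1]
Step 1: Sum all words
Raw sum = 20689 + 55457 + 15839 + 11034 + 38881 = 141900
Step 2: Fold carry: (10828 + 2) = 10830
One's complement = ~10830 & 0xFFFF = 54705

54705


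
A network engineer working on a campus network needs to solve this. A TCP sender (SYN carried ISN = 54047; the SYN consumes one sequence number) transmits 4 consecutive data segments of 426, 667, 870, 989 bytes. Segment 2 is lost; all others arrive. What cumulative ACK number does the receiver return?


SYN uses sequence number 54047; first data byte = ISN + 1 = 54048.
Segment 1: SEQ = 54048, len = 426 B, covers [54048, 54473]
Segment 2: SEQ = 54474, len = 667 B, covers [54474, 55140] [LOST]
Segment 3: SEQ = 55141, len = 870 B, covers [55141, 56010]
Segment 4: SEQ = 56011, len = 989 B, covers [56011, 56999]
In-order data received: bytes [54048, 54473] (segments 1..1).
Segment 2 missing -> gap begins at byte 54474; later segments buffered out of order.
Cumulative ACK = next expected in-order byte = 54048 + 426 = 54474

54474


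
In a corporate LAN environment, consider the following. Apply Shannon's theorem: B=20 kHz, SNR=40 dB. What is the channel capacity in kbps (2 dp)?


Given: B = 20 kHz, SNR = 40 dB
SNR linear = 10^(40/10) = 10000
1 + SNR = 10001
log2(10001) = 13.2878566418
C = 20 * 1000 * 13.2878566418 = 265757.1328 bps
C = 265.757133 kbps -> 265.76 kbps (2 dp)

265.76


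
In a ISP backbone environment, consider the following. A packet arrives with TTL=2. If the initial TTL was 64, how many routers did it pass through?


Given: initial TTL = 64, received TTL = 2
Hops = initial TTL - received TTL
Hops = 64 - 2 = 62

62


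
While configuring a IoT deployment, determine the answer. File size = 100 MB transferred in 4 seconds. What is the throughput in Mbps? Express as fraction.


Given: file = 100 MB, time = 4 s
File in Mb = 100 * 8 = 800 Mb
Throughput = 800 / 4 Mbps
Throughput = 200 Mbps

200


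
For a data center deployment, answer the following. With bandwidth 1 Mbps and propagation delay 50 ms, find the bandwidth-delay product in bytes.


Given: bandwidth = 1 Mbps, delay = 50 ms
BDP in bits = 1 * 10^6 * 50 / 1000
BDP in bits = 50000
BDP in bytes = 50000 / 8 = 6250

6250


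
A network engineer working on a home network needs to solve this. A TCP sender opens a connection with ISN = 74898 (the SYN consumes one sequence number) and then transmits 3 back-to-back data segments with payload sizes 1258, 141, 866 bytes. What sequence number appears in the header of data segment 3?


The SYN occupies sequence number ISN = 74898, so the first data byte is ISN + 1 = 74899.
SEQ of data segment i = (ISN + 1) + sum of payload sizes of segments 1..i-1.
Segment 1: SEQ = 74899, payload = 1258 bytes
Segment 2: SEQ = 76157, payload = 141 bytes
Segment 3: SEQ = 76298, payload = 866 bytes
SEQ of segment 3 = 74899 + 1258 + 141 = 76298

76298


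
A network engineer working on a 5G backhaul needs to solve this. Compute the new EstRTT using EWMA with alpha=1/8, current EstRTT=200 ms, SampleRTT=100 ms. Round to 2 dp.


Given: EstRTT = 200 ms, SampleRTT = 100 ms, alpha = 1/8
New EstRTT = (1 - alpha) * EstRTT + alpha * SampleRTT
(7/8) * 200 = 175
(1/8) * 100 = 12.5
New EstRTT = 175 + 12.5 = 187.5 ms -> 187.50 ms (2 dp)

187.50


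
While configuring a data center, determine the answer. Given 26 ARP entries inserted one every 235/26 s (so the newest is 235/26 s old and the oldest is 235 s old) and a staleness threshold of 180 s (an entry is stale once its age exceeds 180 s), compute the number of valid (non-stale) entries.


Ages are k * 235/26 s for k = 1..26 (spacing = 9.0385 s).
Entry k is valid iff k * 235/26 <= 180 iff k <= 26 * 180 / 235 = 19.9149
n_valid = floor(19.9149) = 19
(n_stale = 26 - 19 = 7)

19


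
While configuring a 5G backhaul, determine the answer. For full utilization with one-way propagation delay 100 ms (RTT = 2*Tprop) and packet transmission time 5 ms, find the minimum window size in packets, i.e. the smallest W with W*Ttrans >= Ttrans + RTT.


Given: Ttrans = 5 ms, RTT = 200 ms (= 2 * Tprop, Tprop = 100 ms)
Time until first ACK returns = Ttrans + RTT = 5 + 200 = 205 ms
Need W * Ttrans >= Ttrans + RTT  ->  W >= (Ttrans + RTT) / Ttrans
(Ttrans + RTT) / Ttrans = 205 / 5 = 41
W_min = ceil(41) = 41

41


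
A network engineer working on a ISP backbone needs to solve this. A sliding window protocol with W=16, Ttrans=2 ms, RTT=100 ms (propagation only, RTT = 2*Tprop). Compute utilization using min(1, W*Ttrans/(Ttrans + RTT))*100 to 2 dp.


Given: W = 16, Ttrans = 2 ms, RTT = 100 ms (= 2 * Tprop, Tprop = 50 ms)
Cycle time = Ttrans + RTT = 2 + 100 = 102 ms (first packet sent until its ACK returns)
W * Ttrans = 16 * 2 = 32 ms of sending per cycle
W * Ttrans / (Ttrans + RTT) = 32 / 102 = 0.313725
U = min(1, 0.313725) = 0.313725
U% = 31.37%

31.37


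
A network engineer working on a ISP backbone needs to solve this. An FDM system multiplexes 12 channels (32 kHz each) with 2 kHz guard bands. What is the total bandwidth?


Given: 12 channels, 32 kHz each, guard = 2 kHz
Channel bandwidth = 12 * 32 = 384 kHz
Guard bands = 11 gaps * 2 kHz = 22 kHz
Total = 384 + 22 = 406 kHz

406


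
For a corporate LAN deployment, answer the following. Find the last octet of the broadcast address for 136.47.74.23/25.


Given: IP = 136.47.74.23, prefix = /25
Host bits = 32 - 25 = 7
Network last octet = 23 AND mask = 0
Host part size = 2^7 - 1 = 127
Broadcast last octet = 0 OR 127 = 127

127


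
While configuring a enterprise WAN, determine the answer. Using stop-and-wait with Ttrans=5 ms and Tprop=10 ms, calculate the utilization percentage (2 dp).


Given: Ttrans = 5 ms, Tprop = 10 ms
RTT = 2 * Tprop = 2 * 10 = 20 ms
U = Ttrans / (Ttrans + RTT)
U = 5 / (5 + 20)
U = 5 / 25 = 0.2
U% = 20.00%

20.00


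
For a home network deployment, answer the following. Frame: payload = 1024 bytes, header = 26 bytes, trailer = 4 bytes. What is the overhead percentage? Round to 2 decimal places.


Given: payload = 1024 B, header = 26 B, trailer = 4 B
Overhead bytes = header + trailer = 26 + 4 = 30
Total frame = payload + overhead = 1024 + 30 = 1054
Overhead % = 30 / 1054 * 100 = 2.8463% -> 2.85% (2 dp)

2.85


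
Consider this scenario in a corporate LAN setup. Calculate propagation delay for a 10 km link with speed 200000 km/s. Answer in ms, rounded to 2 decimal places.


Given: distance = 10 km, speed = 200000 km/s
Delay = distance / speed = 10 / 200000 seconds
Delay in ms = 10 * 1000 / 200000
Delay = 0.0500 ms
Rounded to 2 dp = 0.05 ms

0.05


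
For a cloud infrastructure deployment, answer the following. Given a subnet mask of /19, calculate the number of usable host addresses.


Given: subnet mask /19
Host bits = 32 - 19 = 13
Total addresses = 2^13 = 8192
Usable hosts = 8192 - 2 (network + broadcast) = 8190

8190


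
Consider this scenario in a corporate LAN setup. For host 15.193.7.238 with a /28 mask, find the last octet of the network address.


Given: IP = 15.193.7.238, prefix = /28
Subnet mask = 255.255.255.240
Last octet of IP: 238
Last octet of mask: 240
Network last octet = 238 AND 240 = 224

224


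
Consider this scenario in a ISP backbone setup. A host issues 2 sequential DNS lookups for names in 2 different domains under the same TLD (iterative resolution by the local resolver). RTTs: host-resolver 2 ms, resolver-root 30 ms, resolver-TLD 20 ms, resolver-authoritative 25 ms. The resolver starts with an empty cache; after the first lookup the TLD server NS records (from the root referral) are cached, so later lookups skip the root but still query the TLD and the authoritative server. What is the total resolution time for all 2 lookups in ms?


Lookup 1 (cold cache): local + root + TLD + auth = 2 + 30 + 20 + 25 = 77 ms
Lookups 2..2 (TLD NS cached -> skip root; new domain -> still ask TLD and auth): local + TLD + auth = 2 + 20 + 25 = 47 ms each
Remaining 1 lookups: 1 * 47 = 47 ms
Total = 77 + 47 = 124 ms

124


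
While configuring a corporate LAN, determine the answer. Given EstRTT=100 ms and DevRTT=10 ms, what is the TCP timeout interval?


Given: EstRTT = 100 ms, DevRTT = 10 ms
Timeout = EstRTT + 4 * DevRTT
4 * DevRTT = 4 * 10 = 40
Timeout = 100 + 40 = 140 ms

140


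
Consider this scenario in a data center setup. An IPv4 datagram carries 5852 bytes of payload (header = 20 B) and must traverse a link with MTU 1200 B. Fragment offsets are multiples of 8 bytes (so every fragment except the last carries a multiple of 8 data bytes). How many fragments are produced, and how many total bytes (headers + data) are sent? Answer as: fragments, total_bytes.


Max data per non-final fragment = floor((MTU - header)/8)*8 = floor((1200 - 20)/8)*8 = floor(1180/8)*8 = 1176 B
Final fragment needs no 8-byte alignment: it can carry up to MTU - header = 1180 B
Non-final fragments needed = ceil((payload - 1180) / 1176) = ceil(4672/1176) = ceil(3.9728) = 4
Number of fragments = 4 + 1 = 5
Fragment sizes (data): 4 * 1176 B + 1148 B (last, 1148 <= 1180 OK)
Total bytes sent = payload + n_frags * header = 5852 + 5*20 = 5852 + 100 = 5952 B

5, 5952


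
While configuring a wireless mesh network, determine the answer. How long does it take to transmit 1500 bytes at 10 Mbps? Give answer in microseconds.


Given: packet = 1500 bytes, bandwidth = 10 Mbps
Packet in bits = 1500 * 8 = 12000 bits
Bandwidth = 10 * 10^6 = 10000000 bps
Time = 12000 / 10000000 seconds
Time in us = 12000 * 10^6 / 10000000 = 1200

1200


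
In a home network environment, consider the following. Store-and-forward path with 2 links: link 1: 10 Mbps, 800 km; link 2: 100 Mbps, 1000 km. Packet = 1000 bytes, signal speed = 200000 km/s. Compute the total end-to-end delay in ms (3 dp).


Packet = 1000 bytes = 8000 bits. Store-and-forward: sum (t_trans + t_prop) per link.
Link 1: t_trans = 8000/(10*10^6) s = 0.8000 ms; t_prop = 800/200000 s = 4.0000 ms; subtotal = 4.8000 ms
Link 2: t_trans = 8000/(100*10^6) s = 0.0800 ms; t_prop = 1000/200000 s = 5.0000 ms; subtotal = 5.0800 ms
End-to-end = 4.8000 + 5.0800 = 9.8800 ms -> 9.880 ms (3 dp)

9.880


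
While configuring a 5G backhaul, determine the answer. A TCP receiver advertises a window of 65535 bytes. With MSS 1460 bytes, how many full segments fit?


Given: RWND = 65535 bytes, MSS = 1460 bytes
Full segments = floor(RWND / MSS)
Full segments = floor(65535 / 1460)
Full segments = floor(44.887) = 44

44


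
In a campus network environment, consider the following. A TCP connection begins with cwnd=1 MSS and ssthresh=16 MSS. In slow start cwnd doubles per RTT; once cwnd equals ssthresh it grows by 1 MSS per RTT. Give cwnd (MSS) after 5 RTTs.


RTT 0: cwnd = 1 MSS (initial)
RTT 1: cwnd = 2 MSS (slow start, doubled)
RTT 2: cwnd = 4 MSS (slow start, doubled)
RTT 3: cwnd = 8 MSS (slow start, doubled)
RTT 4: cwnd = 16 MSS (slow start, doubled)
RTT 5: cwnd = 17 MSS (congestion avoidance, +1)

17
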